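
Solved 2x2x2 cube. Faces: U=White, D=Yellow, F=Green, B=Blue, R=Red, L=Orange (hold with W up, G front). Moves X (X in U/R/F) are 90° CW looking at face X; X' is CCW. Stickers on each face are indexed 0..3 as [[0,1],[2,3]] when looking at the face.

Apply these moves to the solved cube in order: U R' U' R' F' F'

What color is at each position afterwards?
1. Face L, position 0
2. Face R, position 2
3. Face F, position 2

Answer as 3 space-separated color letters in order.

After move 1 (U): U=WWWW F=RRGG R=BBRR B=OOBB L=GGOO
After move 2 (R'): R=BRBR U=WBWO F=RWGW D=YRYG B=YOYB
After move 3 (U'): U=BOWW F=GGGW R=RWBR B=BRYB L=YOOO
After move 4 (R'): R=WRRB U=BYWB F=GOGW D=YGYW B=GRRB
After move 5 (F'): F=OWGG U=BYWR R=GRYB D=OOYW L=YBOW
After move 6 (F'): F=WGOG U=BYGY R=OROB D=BWYW L=YROW
Query 1: L[0] = Y
Query 2: R[2] = O
Query 3: F[2] = O

Answer: Y O O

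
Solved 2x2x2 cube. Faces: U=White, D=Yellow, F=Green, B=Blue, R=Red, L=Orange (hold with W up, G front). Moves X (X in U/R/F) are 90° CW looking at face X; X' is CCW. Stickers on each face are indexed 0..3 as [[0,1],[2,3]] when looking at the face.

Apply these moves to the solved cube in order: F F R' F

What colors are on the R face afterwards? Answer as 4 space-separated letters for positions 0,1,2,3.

After move 1 (F): F=GGGG U=WWOO R=WRWR D=RRYY L=OYOY
After move 2 (F): F=GGGG U=WWYY R=OROR D=WWYY L=OROR
After move 3 (R'): R=RROO U=WBYB F=GWGY D=WGYG B=YBWB
After move 4 (F): F=GGYW U=WBRR R=YRBO D=ORYG L=OWOG
Query: R face = YRBO

Answer: Y R B O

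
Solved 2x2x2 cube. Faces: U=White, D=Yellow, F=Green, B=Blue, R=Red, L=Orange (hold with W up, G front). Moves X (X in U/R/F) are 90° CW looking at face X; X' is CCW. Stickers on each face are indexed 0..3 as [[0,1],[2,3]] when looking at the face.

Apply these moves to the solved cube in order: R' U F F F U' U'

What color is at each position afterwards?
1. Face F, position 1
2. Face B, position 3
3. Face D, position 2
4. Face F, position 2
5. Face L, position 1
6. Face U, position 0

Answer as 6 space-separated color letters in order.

Answer: O B Y R B R

Derivation:
After move 1 (R'): R=RRRR U=WBWB F=GWGW D=YGYG B=YBYB
After move 2 (U): U=WWBB F=RRGW R=YBRR B=OOYB L=GWOO
After move 3 (F): F=GRWR U=WWOW R=BBBR D=RYYG L=GYOG
After move 4 (F): F=WGRR U=WWGY R=OBWR D=BBYG L=GROY
After move 5 (F): F=RWRG U=WWYR R=GBYR D=WOYG L=GBOB
After move 6 (U'): U=WRWY F=GBRG R=RWYR B=GBYB L=OOOB
After move 7 (U'): U=RYWW F=OORG R=GBYR B=RWYB L=GBOB
Query 1: F[1] = O
Query 2: B[3] = B
Query 3: D[2] = Y
Query 4: F[2] = R
Query 5: L[1] = B
Query 6: U[0] = R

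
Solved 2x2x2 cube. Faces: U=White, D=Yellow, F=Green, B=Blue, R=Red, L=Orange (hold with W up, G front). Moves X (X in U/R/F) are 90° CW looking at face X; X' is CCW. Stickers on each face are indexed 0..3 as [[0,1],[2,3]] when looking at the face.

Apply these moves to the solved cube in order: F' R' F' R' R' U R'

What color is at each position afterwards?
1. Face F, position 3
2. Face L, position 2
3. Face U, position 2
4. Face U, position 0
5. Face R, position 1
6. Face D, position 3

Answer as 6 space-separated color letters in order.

Answer: W O G R G Y

Derivation:
After move 1 (F'): F=GGGG U=WWRR R=YRYR D=OOYY L=OWOW
After move 2 (R'): R=RRYY U=WBRB F=GWGR D=OGYG B=YBOB
After move 3 (F'): F=WRGG U=WBRY R=GROY D=WWYG L=OBOR
After move 4 (R'): R=RYGO U=WORY F=WBGY D=WRYG B=GBWB
After move 5 (R'): R=YORG U=WWRG F=WOGY D=WBYY B=GBRB
After move 6 (U): U=RWGW F=YOGY R=GBRG B=OBRB L=WOOR
After move 7 (R'): R=BGGR U=RRGO F=YWGW D=WOYY B=YBBB
Query 1: F[3] = W
Query 2: L[2] = O
Query 3: U[2] = G
Query 4: U[0] = R
Query 5: R[1] = G
Query 6: D[3] = Y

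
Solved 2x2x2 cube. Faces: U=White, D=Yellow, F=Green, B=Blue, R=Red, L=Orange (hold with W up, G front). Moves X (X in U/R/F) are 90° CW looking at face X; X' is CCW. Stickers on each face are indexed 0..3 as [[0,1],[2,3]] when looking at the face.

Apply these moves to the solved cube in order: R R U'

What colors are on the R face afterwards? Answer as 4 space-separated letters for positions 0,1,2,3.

After move 1 (R): R=RRRR U=WGWG F=GYGY D=YBYB B=WBWB
After move 2 (R): R=RRRR U=WYWY F=GBGB D=YWYW B=GBGB
After move 3 (U'): U=YYWW F=OOGB R=GBRR B=RRGB L=GBOO
Query: R face = GBRR

Answer: G B R R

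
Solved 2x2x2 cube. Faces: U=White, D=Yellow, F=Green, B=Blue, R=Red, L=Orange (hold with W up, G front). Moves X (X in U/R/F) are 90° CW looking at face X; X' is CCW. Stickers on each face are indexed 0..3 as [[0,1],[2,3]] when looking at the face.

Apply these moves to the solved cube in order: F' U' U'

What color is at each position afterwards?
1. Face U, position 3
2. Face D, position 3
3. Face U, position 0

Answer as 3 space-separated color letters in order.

After move 1 (F'): F=GGGG U=WWRR R=YRYR D=OOYY L=OWOW
After move 2 (U'): U=WRWR F=OWGG R=GGYR B=YRBB L=BBOW
After move 3 (U'): U=RRWW F=BBGG R=OWYR B=GGBB L=YROW
Query 1: U[3] = W
Query 2: D[3] = Y
Query 3: U[0] = R

Answer: W Y R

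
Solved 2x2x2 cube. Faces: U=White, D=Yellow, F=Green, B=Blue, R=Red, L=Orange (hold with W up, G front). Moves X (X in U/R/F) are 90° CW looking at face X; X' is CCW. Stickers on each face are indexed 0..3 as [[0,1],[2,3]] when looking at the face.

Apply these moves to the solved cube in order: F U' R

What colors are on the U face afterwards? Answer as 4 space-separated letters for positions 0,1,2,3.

Answer: W Y W G

Derivation:
After move 1 (F): F=GGGG U=WWOO R=WRWR D=RRYY L=OYOY
After move 2 (U'): U=WOWO F=OYGG R=GGWR B=WRBB L=BBOY
After move 3 (R): R=WGRG U=WYWG F=ORGY D=RBYW B=OROB
Query: U face = WYWG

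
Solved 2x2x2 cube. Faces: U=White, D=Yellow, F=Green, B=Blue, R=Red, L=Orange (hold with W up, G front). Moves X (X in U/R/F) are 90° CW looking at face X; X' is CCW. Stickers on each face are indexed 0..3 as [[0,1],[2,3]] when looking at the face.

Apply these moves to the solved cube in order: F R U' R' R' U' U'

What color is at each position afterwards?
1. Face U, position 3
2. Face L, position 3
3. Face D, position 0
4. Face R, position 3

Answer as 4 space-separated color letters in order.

Answer: G Y R G

Derivation:
After move 1 (F): F=GGGG U=WWOO R=WRWR D=RRYY L=OYOY
After move 2 (R): R=WWRR U=WGOG F=GRGY D=RBYB B=OBWB
After move 3 (U'): U=GGWO F=OYGY R=GRRR B=WWWB L=OBOY
After move 4 (R'): R=RRGR U=GWWW F=OGGO D=RYYY B=BWBB
After move 5 (R'): R=RRRG U=GBWB F=OWGW D=RGYO B=YWYB
After move 6 (U'): U=BBGW F=OBGW R=OWRG B=RRYB L=YWOY
After move 7 (U'): U=BWBG F=YWGW R=OBRG B=OWYB L=RROY
Query 1: U[3] = G
Query 2: L[3] = Y
Query 3: D[0] = R
Query 4: R[3] = G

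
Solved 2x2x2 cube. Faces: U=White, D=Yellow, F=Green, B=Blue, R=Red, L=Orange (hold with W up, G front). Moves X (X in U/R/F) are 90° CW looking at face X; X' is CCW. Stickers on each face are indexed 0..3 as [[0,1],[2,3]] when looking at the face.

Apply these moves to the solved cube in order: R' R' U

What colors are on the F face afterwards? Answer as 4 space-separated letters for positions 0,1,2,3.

Answer: R R G B

Derivation:
After move 1 (R'): R=RRRR U=WBWB F=GWGW D=YGYG B=YBYB
After move 2 (R'): R=RRRR U=WYWY F=GBGB D=YWYW B=GBGB
After move 3 (U): U=WWYY F=RRGB R=GBRR B=OOGB L=GBOO
Query: F face = RRGB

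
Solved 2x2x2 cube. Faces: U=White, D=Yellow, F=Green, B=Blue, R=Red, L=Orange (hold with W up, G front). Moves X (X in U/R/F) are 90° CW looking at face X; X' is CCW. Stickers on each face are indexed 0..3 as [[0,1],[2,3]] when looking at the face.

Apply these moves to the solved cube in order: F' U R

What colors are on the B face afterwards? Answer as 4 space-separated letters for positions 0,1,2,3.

Answer: W W W B

Derivation:
After move 1 (F'): F=GGGG U=WWRR R=YRYR D=OOYY L=OWOW
After move 2 (U): U=RWRW F=YRGG R=BBYR B=OWBB L=GGOW
After move 3 (R): R=YBRB U=RRRG F=YOGY D=OBYO B=WWWB
Query: B face = WWWB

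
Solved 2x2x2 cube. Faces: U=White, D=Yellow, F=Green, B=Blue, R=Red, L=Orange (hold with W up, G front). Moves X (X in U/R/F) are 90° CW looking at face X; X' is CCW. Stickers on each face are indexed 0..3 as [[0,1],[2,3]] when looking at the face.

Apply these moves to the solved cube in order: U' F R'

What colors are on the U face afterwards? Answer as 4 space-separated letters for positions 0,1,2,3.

Answer: W B O R

Derivation:
After move 1 (U'): U=WWWW F=OOGG R=GGRR B=RRBB L=BBOO
After move 2 (F): F=GOGO U=WWOB R=WGWR D=RGYY L=BYOY
After move 3 (R'): R=GRWW U=WBOR F=GWGB D=ROYO B=YRGB
Query: U face = WBOR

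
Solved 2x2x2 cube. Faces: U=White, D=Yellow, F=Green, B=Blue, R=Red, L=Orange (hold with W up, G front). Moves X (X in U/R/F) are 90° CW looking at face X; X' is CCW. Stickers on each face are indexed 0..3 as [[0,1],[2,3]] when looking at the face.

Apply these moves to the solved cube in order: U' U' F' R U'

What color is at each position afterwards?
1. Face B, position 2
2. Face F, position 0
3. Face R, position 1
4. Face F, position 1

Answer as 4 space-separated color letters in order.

After move 1 (U'): U=WWWW F=OOGG R=GGRR B=RRBB L=BBOO
After move 2 (U'): U=WWWW F=BBGG R=OORR B=GGBB L=RROO
After move 3 (F'): F=BGBG U=WWOR R=YOYR D=ROYY L=RWOW
After move 4 (R): R=YYRO U=WGOG F=BOBY D=RBYG B=RGWB
After move 5 (U'): U=GGWO F=RWBY R=BORO B=YYWB L=RGOW
Query 1: B[2] = W
Query 2: F[0] = R
Query 3: R[1] = O
Query 4: F[1] = W

Answer: W R O W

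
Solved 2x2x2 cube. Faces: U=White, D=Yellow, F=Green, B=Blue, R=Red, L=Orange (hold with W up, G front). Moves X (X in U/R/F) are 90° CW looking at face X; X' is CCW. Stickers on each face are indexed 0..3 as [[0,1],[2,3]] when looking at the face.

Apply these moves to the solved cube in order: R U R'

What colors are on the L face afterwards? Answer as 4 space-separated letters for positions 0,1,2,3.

Answer: G Y O O

Derivation:
After move 1 (R): R=RRRR U=WGWG F=GYGY D=YBYB B=WBWB
After move 2 (U): U=WWGG F=RRGY R=WBRR B=OOWB L=GYOO
After move 3 (R'): R=BRWR U=WWGO F=RWGG D=YRYY B=BOBB
Query: L face = GYOO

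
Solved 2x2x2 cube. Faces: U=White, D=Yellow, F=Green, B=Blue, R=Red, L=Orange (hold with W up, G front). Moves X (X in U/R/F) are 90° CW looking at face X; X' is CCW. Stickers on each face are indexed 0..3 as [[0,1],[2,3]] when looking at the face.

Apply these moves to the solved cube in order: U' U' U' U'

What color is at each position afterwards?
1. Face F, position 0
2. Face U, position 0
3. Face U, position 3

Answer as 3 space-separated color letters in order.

After move 1 (U'): U=WWWW F=OOGG R=GGRR B=RRBB L=BBOO
After move 2 (U'): U=WWWW F=BBGG R=OORR B=GGBB L=RROO
After move 3 (U'): U=WWWW F=RRGG R=BBRR B=OOBB L=GGOO
After move 4 (U'): U=WWWW F=GGGG R=RRRR B=BBBB L=OOOO
Query 1: F[0] = G
Query 2: U[0] = W
Query 3: U[3] = W

Answer: G W W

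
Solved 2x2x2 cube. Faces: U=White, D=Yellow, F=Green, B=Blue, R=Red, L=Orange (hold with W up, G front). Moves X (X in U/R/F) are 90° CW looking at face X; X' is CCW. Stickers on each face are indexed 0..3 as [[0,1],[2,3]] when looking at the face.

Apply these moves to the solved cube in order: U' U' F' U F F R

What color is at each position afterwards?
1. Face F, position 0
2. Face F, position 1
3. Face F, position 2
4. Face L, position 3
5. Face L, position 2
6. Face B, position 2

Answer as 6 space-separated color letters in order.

Answer: G R O G O W

Derivation:
After move 1 (U'): U=WWWW F=OOGG R=GGRR B=RRBB L=BBOO
After move 2 (U'): U=WWWW F=BBGG R=OORR B=GGBB L=RROO
After move 3 (F'): F=BGBG U=WWOR R=YOYR D=ROYY L=RWOW
After move 4 (U): U=OWRW F=YOBG R=GGYR B=RWBB L=BGOW
After move 5 (F): F=BYGO U=OWWG R=RGWR D=YGYY L=BROO
After move 6 (F): F=GBOY U=OWOR R=WGGR D=WRYY L=BYOG
After move 7 (R): R=GWRG U=OBOY F=GROY D=WBYR B=RWWB
Query 1: F[0] = G
Query 2: F[1] = R
Query 3: F[2] = O
Query 4: L[3] = G
Query 5: L[2] = O
Query 6: B[2] = W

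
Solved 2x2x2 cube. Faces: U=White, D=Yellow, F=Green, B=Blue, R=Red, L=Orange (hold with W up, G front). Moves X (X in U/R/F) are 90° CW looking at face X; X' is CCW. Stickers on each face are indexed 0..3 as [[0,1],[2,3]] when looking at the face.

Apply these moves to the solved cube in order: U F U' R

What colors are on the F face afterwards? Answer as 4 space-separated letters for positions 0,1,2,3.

After move 1 (U): U=WWWW F=RRGG R=BBRR B=OOBB L=GGOO
After move 2 (F): F=GRGR U=WWOG R=WBWR D=RBYY L=GYOY
After move 3 (U'): U=WGWO F=GYGR R=GRWR B=WBBB L=OOOY
After move 4 (R): R=WGRR U=WYWR F=GBGY D=RBYW B=OBGB
Query: F face = GBGY

Answer: G B G Y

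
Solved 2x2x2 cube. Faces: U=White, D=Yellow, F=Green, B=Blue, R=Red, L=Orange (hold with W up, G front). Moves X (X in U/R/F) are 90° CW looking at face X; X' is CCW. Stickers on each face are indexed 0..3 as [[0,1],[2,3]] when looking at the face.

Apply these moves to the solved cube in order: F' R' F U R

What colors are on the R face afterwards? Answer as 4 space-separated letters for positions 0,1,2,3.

After move 1 (F'): F=GGGG U=WWRR R=YRYR D=OOYY L=OWOW
After move 2 (R'): R=RRYY U=WBRB F=GWGR D=OGYG B=YBOB
After move 3 (F): F=GGRW U=WBWW R=RRBY D=YRYG L=OOOG
After move 4 (U): U=WWWB F=RRRW R=YBBY B=OOOB L=GGOG
After move 5 (R): R=BYYB U=WRWW F=RRRG D=YOYO B=BOWB
Query: R face = BYYB

Answer: B Y Y B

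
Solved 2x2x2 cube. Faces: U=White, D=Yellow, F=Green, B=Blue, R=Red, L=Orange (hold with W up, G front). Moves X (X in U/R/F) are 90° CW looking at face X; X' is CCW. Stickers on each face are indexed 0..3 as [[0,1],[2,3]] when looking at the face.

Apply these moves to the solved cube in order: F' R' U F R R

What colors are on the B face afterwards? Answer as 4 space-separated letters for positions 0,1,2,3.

Answer: R W R B

Derivation:
After move 1 (F'): F=GGGG U=WWRR R=YRYR D=OOYY L=OWOW
After move 2 (R'): R=RRYY U=WBRB F=GWGR D=OGYG B=YBOB
After move 3 (U): U=RWBB F=RRGR R=YBYY B=OWOB L=GWOW
After move 4 (F): F=GRRR U=RWWW R=BBBY D=YYYG L=GOOG
After move 5 (R): R=BBYB U=RRWR F=GYRG D=YOYO B=WWWB
After move 6 (R): R=YBBB U=RYWG F=GORO D=YWYW B=RWRB
Query: B face = RWRB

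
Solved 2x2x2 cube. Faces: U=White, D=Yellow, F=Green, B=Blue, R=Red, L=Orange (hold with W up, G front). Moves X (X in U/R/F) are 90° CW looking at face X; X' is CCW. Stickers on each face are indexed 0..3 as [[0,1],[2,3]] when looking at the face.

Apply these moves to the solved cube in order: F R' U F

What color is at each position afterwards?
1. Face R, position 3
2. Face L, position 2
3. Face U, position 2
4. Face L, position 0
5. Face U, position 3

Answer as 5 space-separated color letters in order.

After move 1 (F): F=GGGG U=WWOO R=WRWR D=RRYY L=OYOY
After move 2 (R'): R=RRWW U=WBOB F=GWGO D=RGYG B=YBRB
After move 3 (U): U=OWBB F=RRGO R=YBWW B=OYRB L=GWOY
After move 4 (F): F=GROR U=OWYW R=BBBW D=WYYG L=GROG
Query 1: R[3] = W
Query 2: L[2] = O
Query 3: U[2] = Y
Query 4: L[0] = G
Query 5: U[3] = W

Answer: W O Y G W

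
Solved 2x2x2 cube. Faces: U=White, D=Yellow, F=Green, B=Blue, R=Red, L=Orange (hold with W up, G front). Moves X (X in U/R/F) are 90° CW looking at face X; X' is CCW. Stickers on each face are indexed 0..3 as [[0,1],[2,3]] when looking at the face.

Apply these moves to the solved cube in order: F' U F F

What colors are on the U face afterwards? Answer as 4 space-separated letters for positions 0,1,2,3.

After move 1 (F'): F=GGGG U=WWRR R=YRYR D=OOYY L=OWOW
After move 2 (U): U=RWRW F=YRGG R=BBYR B=OWBB L=GGOW
After move 3 (F): F=GYGR U=RWWG R=RBWR D=YBYY L=GOOO
After move 4 (F): F=GGRY U=RWOO R=WBGR D=WRYY L=GYOB
Query: U face = RWOO

Answer: R W O O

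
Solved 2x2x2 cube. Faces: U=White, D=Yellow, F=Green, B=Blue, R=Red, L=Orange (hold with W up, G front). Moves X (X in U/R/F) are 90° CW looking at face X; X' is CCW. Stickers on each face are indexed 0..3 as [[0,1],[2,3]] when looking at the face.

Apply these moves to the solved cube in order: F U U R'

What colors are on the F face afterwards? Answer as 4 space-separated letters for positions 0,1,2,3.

Answer: B O G W

Derivation:
After move 1 (F): F=GGGG U=WWOO R=WRWR D=RRYY L=OYOY
After move 2 (U): U=OWOW F=WRGG R=BBWR B=OYBB L=GGOY
After move 3 (U): U=OOWW F=BBGG R=OYWR B=GGBB L=WROY
After move 4 (R'): R=YROW U=OBWG F=BOGW D=RBYG B=YGRB
Query: F face = BOGW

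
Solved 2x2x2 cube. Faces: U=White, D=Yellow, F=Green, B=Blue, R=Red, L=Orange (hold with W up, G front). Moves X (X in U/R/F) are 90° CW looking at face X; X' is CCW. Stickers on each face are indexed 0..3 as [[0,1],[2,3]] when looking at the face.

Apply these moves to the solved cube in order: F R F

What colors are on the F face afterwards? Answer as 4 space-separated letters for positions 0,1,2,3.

Answer: G G Y R

Derivation:
After move 1 (F): F=GGGG U=WWOO R=WRWR D=RRYY L=OYOY
After move 2 (R): R=WWRR U=WGOG F=GRGY D=RBYB B=OBWB
After move 3 (F): F=GGYR U=WGYY R=OWGR D=RWYB L=OROB
Query: F face = GGYR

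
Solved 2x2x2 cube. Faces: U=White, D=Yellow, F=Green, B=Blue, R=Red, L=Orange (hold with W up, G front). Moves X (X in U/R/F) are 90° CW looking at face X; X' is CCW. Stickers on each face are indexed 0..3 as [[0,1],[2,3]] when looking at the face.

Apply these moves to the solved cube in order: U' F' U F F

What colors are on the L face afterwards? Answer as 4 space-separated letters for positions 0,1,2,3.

After move 1 (U'): U=WWWW F=OOGG R=GGRR B=RRBB L=BBOO
After move 2 (F'): F=OGOG U=WWGR R=YGYR D=BOYY L=BWOW
After move 3 (U): U=GWRW F=YGOG R=RRYR B=BWBB L=OGOW
After move 4 (F): F=OYGG U=GWWG R=RRWR D=YRYY L=OBOO
After move 5 (F): F=GOGY U=GWOB R=WRGR D=WRYY L=OYOR
Query: L face = OYOR

Answer: O Y O R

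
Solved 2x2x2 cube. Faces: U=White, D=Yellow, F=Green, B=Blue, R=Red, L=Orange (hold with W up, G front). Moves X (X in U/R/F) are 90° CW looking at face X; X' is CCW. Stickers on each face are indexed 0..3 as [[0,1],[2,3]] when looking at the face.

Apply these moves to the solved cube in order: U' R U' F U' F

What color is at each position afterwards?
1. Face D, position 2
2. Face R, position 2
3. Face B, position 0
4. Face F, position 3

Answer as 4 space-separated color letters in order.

Answer: Y O W Y

Derivation:
After move 1 (U'): U=WWWW F=OOGG R=GGRR B=RRBB L=BBOO
After move 2 (R): R=RGRG U=WOWG F=OYGY D=YBYR B=WRWB
After move 3 (U'): U=OGWW F=BBGY R=OYRG B=RGWB L=WROO
After move 4 (F): F=GBYB U=OGOR R=WYWG D=ROYR L=WYOB
After move 5 (U'): U=GROO F=WYYB R=GBWG B=WYWB L=RGOB
After move 6 (F): F=YWBY U=GRBG R=OBOG D=WGYR L=RROO
Query 1: D[2] = Y
Query 2: R[2] = O
Query 3: B[0] = W
Query 4: F[3] = Y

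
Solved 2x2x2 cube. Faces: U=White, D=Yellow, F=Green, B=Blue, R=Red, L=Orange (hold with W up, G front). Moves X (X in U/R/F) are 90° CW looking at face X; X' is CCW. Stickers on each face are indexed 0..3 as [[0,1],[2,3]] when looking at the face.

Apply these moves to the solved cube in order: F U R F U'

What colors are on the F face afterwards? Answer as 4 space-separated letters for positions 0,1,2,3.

After move 1 (F): F=GGGG U=WWOO R=WRWR D=RRYY L=OYOY
After move 2 (U): U=OWOW F=WRGG R=BBWR B=OYBB L=GGOY
After move 3 (R): R=WBRB U=OROG F=WRGY D=RBYO B=WYWB
After move 4 (F): F=GWYR U=ORYG R=OBGB D=RWYO L=GROB
After move 5 (U'): U=RGOY F=GRYR R=GWGB B=OBWB L=WYOB
Query: F face = GRYR

Answer: G R Y R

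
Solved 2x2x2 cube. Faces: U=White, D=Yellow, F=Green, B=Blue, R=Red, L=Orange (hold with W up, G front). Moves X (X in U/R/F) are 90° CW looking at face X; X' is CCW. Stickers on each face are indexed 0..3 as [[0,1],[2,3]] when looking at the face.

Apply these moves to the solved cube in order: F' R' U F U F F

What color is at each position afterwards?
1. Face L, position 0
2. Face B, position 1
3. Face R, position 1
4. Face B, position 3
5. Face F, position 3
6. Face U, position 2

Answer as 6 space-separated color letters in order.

After move 1 (F'): F=GGGG U=WWRR R=YRYR D=OOYY L=OWOW
After move 2 (R'): R=RRYY U=WBRB F=GWGR D=OGYG B=YBOB
After move 3 (U): U=RWBB F=RRGR R=YBYY B=OWOB L=GWOW
After move 4 (F): F=GRRR U=RWWW R=BBBY D=YYYG L=GOOG
After move 5 (U): U=WRWW F=BBRR R=OWBY B=GOOB L=GROG
After move 6 (F): F=RBRB U=WRGR R=WWWY D=BOYG L=GYOY
After move 7 (F): F=RRBB U=WRYY R=GWRY D=WWYG L=GBOO
Query 1: L[0] = G
Query 2: B[1] = O
Query 3: R[1] = W
Query 4: B[3] = B
Query 5: F[3] = B
Query 6: U[2] = Y

Answer: G O W B B Y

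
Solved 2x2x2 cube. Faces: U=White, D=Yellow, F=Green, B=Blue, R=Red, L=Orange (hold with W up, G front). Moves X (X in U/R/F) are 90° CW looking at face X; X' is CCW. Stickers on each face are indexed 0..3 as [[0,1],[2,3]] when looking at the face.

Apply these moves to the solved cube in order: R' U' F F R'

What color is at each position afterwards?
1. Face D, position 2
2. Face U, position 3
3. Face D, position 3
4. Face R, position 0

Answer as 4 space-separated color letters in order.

Answer: Y R O W

Derivation:
After move 1 (R'): R=RRRR U=WBWB F=GWGW D=YGYG B=YBYB
After move 2 (U'): U=BBWW F=OOGW R=GWRR B=RRYB L=YBOO
After move 3 (F): F=GOWO U=BBOB R=WWWR D=RGYG L=YYOG
After move 4 (F): F=WGOO U=BBGY R=OWBR D=WWYG L=YROG
After move 5 (R'): R=WROB U=BYGR F=WBOY D=WGYO B=GRWB
Query 1: D[2] = Y
Query 2: U[3] = R
Query 3: D[3] = O
Query 4: R[0] = W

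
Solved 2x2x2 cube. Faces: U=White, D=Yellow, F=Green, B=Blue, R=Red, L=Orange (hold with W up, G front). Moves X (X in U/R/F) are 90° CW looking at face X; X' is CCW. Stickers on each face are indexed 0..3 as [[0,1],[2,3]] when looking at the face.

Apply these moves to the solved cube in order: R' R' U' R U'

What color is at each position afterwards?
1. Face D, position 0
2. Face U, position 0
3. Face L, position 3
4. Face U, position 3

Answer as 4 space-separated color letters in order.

Answer: Y O O W

Derivation:
After move 1 (R'): R=RRRR U=WBWB F=GWGW D=YGYG B=YBYB
After move 2 (R'): R=RRRR U=WYWY F=GBGB D=YWYW B=GBGB
After move 3 (U'): U=YYWW F=OOGB R=GBRR B=RRGB L=GBOO
After move 4 (R): R=RGRB U=YOWB F=OWGW D=YGYR B=WRYB
After move 5 (U'): U=OBYW F=GBGW R=OWRB B=RGYB L=WROO
Query 1: D[0] = Y
Query 2: U[0] = O
Query 3: L[3] = O
Query 4: U[3] = W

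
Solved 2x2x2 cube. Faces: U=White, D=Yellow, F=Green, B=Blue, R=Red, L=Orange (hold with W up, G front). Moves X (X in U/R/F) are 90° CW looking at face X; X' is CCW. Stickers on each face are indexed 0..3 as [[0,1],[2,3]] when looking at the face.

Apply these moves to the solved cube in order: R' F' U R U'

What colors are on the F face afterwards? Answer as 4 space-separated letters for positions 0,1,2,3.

Answer: W W G G

Derivation:
After move 1 (R'): R=RRRR U=WBWB F=GWGW D=YGYG B=YBYB
After move 2 (F'): F=WWGG U=WBRR R=GRYR D=OOYG L=OBOW
After move 3 (U): U=RWRB F=GRGG R=YBYR B=OBYB L=WWOW
After move 4 (R): R=YYRB U=RRRG F=GOGG D=OYYO B=BBWB
After move 5 (U'): U=RGRR F=WWGG R=GORB B=YYWB L=BBOW
Query: F face = WWGG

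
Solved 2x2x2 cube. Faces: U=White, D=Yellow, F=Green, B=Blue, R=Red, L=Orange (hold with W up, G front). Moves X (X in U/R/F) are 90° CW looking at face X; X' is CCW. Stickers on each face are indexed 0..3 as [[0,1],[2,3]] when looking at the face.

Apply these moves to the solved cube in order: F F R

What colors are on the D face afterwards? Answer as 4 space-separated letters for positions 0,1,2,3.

After move 1 (F): F=GGGG U=WWOO R=WRWR D=RRYY L=OYOY
After move 2 (F): F=GGGG U=WWYY R=OROR D=WWYY L=OROR
After move 3 (R): R=OORR U=WGYG F=GWGY D=WBYB B=YBWB
Query: D face = WBYB

Answer: W B Y B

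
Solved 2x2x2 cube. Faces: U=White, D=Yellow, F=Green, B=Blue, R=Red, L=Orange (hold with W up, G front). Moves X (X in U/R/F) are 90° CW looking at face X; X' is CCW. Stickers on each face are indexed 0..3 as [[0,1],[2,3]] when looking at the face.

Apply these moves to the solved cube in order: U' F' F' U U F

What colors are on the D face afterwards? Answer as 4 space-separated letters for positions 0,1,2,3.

Answer: B B Y Y

Derivation:
After move 1 (U'): U=WWWW F=OOGG R=GGRR B=RRBB L=BBOO
After move 2 (F'): F=OGOG U=WWGR R=YGYR D=BOYY L=BWOW
After move 3 (F'): F=GGOO U=WWYY R=OGBR D=WWYY L=BROG
After move 4 (U): U=YWYW F=OGOO R=RRBR B=BRBB L=GGOG
After move 5 (U): U=YYWW F=RROO R=BRBR B=GGBB L=OGOG
After move 6 (F): F=OROR U=YYGG R=WRWR D=BBYY L=OWOW
Query: D face = BBYY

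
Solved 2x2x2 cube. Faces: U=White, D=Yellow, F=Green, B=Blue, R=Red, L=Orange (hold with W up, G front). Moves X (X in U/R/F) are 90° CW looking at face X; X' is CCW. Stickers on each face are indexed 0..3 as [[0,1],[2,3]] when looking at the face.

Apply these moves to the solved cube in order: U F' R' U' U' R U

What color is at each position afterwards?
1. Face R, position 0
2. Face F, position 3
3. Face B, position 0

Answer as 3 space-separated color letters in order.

Answer: W G B

Derivation:
After move 1 (U): U=WWWW F=RRGG R=BBRR B=OOBB L=GGOO
After move 2 (F'): F=RGRG U=WWBR R=YBYR D=GOYY L=GWOW
After move 3 (R'): R=BRYY U=WBBO F=RWRR D=GGYG B=YOOB
After move 4 (U'): U=BOWB F=GWRR R=RWYY B=BROB L=YOOW
After move 5 (U'): U=OBBW F=YORR R=GWYY B=RWOB L=BROW
After move 6 (R): R=YGYW U=OOBR F=YGRG D=GOYR B=WWBB
After move 7 (U): U=BORO F=YGRG R=WWYW B=BRBB L=YGOW
Query 1: R[0] = W
Query 2: F[3] = G
Query 3: B[0] = B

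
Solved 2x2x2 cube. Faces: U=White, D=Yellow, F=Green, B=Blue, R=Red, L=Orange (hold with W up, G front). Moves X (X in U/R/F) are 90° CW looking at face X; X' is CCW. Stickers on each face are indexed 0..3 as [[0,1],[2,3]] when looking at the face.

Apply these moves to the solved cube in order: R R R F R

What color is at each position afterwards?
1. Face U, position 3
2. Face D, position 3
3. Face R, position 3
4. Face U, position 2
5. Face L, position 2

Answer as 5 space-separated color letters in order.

Answer: W Y R O O

Derivation:
After move 1 (R): R=RRRR U=WGWG F=GYGY D=YBYB B=WBWB
After move 2 (R): R=RRRR U=WYWY F=GBGB D=YWYW B=GBGB
After move 3 (R): R=RRRR U=WBWB F=GWGW D=YGYG B=YBYB
After move 4 (F): F=GGWW U=WBOO R=WRBR D=RRYG L=OYOG
After move 5 (R): R=BWRR U=WGOW F=GRWG D=RYYY B=OBBB
Query 1: U[3] = W
Query 2: D[3] = Y
Query 3: R[3] = R
Query 4: U[2] = O
Query 5: L[2] = O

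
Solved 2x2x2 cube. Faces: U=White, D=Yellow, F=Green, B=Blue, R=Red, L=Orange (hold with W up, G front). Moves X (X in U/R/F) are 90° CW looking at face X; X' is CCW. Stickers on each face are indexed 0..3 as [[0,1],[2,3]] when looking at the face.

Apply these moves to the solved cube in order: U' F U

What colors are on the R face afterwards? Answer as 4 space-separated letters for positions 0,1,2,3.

Answer: R R W R

Derivation:
After move 1 (U'): U=WWWW F=OOGG R=GGRR B=RRBB L=BBOO
After move 2 (F): F=GOGO U=WWOB R=WGWR D=RGYY L=BYOY
After move 3 (U): U=OWBW F=WGGO R=RRWR B=BYBB L=GOOY
Query: R face = RRWR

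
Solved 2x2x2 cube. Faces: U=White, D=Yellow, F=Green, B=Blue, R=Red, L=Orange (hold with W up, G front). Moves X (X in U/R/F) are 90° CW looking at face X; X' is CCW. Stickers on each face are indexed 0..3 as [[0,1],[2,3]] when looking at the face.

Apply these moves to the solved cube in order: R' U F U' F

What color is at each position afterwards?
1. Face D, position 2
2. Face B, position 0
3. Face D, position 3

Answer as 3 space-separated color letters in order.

After move 1 (R'): R=RRRR U=WBWB F=GWGW D=YGYG B=YBYB
After move 2 (U): U=WWBB F=RRGW R=YBRR B=OOYB L=GWOO
After move 3 (F): F=GRWR U=WWOW R=BBBR D=RYYG L=GYOG
After move 4 (U'): U=WWWO F=GYWR R=GRBR B=BBYB L=OOOG
After move 5 (F): F=WGRY U=WWGO R=WROR D=BGYG L=OROY
Query 1: D[2] = Y
Query 2: B[0] = B
Query 3: D[3] = G

Answer: Y B G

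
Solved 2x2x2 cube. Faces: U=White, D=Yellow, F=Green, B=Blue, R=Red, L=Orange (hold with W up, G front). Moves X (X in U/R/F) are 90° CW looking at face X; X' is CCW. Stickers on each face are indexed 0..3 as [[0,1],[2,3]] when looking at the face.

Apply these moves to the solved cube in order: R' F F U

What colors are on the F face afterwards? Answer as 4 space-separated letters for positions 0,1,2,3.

Answer: O R W G

Derivation:
After move 1 (R'): R=RRRR U=WBWB F=GWGW D=YGYG B=YBYB
After move 2 (F): F=GGWW U=WBOO R=WRBR D=RRYG L=OYOG
After move 3 (F): F=WGWG U=WBGY R=OROR D=BWYG L=OROR
After move 4 (U): U=GWYB F=ORWG R=YBOR B=ORYB L=WGOR
Query: F face = ORWG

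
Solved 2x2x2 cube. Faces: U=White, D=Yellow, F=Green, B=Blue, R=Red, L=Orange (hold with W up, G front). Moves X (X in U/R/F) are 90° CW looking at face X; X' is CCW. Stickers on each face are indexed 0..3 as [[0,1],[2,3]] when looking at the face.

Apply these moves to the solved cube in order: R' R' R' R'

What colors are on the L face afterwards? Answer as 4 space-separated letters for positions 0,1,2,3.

Answer: O O O O

Derivation:
After move 1 (R'): R=RRRR U=WBWB F=GWGW D=YGYG B=YBYB
After move 2 (R'): R=RRRR U=WYWY F=GBGB D=YWYW B=GBGB
After move 3 (R'): R=RRRR U=WGWG F=GYGY D=YBYB B=WBWB
After move 4 (R'): R=RRRR U=WWWW F=GGGG D=YYYY B=BBBB
Query: L face = OOOO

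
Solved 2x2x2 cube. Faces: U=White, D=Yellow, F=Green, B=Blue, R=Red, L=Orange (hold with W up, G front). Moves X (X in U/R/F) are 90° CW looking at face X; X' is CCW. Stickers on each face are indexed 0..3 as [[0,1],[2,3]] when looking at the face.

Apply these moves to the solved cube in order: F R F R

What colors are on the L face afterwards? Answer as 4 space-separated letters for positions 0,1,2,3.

Answer: O R O B

Derivation:
After move 1 (F): F=GGGG U=WWOO R=WRWR D=RRYY L=OYOY
After move 2 (R): R=WWRR U=WGOG F=GRGY D=RBYB B=OBWB
After move 3 (F): F=GGYR U=WGYY R=OWGR D=RWYB L=OROB
After move 4 (R): R=GORW U=WGYR F=GWYB D=RWYO B=YBGB
Query: L face = OROB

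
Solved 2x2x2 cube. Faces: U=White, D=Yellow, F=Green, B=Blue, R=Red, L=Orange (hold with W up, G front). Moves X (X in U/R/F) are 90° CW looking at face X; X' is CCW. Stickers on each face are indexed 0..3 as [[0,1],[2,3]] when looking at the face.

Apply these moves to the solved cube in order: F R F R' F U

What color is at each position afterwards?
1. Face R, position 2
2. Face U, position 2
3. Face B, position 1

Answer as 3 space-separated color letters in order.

Answer: O R R

Derivation:
After move 1 (F): F=GGGG U=WWOO R=WRWR D=RRYY L=OYOY
After move 2 (R): R=WWRR U=WGOG F=GRGY D=RBYB B=OBWB
After move 3 (F): F=GGYR U=WGYY R=OWGR D=RWYB L=OROB
After move 4 (R'): R=WROG U=WWYO F=GGYY D=RGYR B=BBWB
After move 5 (F): F=YGYG U=WWBR R=YROG D=OWYR L=OROG
After move 6 (U): U=BWRW F=YRYG R=BBOG B=ORWB L=YGOG
Query 1: R[2] = O
Query 2: U[2] = R
Query 3: B[1] = R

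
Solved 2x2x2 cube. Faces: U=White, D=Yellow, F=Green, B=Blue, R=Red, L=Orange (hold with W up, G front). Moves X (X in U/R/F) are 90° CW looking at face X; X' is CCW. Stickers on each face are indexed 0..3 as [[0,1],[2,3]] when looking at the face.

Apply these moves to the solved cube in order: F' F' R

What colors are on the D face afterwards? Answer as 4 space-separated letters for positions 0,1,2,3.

After move 1 (F'): F=GGGG U=WWRR R=YRYR D=OOYY L=OWOW
After move 2 (F'): F=GGGG U=WWYY R=OROR D=WWYY L=OROR
After move 3 (R): R=OORR U=WGYG F=GWGY D=WBYB B=YBWB
Query: D face = WBYB

Answer: W B Y B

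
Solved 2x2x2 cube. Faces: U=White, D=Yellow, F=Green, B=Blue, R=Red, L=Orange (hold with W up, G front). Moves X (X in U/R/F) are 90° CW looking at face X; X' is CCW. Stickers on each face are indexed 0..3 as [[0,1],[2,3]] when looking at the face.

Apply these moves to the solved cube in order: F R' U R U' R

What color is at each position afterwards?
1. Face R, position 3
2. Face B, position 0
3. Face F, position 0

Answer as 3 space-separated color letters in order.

After move 1 (F): F=GGGG U=WWOO R=WRWR D=RRYY L=OYOY
After move 2 (R'): R=RRWW U=WBOB F=GWGO D=RGYG B=YBRB
After move 3 (U): U=OWBB F=RRGO R=YBWW B=OYRB L=GWOY
After move 4 (R): R=WYWB U=ORBO F=RGGG D=RRYO B=BYWB
After move 5 (U'): U=ROOB F=GWGG R=RGWB B=WYWB L=BYOY
After move 6 (R): R=WRBG U=RWOG F=GRGO D=RWYW B=BYOB
Query 1: R[3] = G
Query 2: B[0] = B
Query 3: F[0] = G

Answer: G B G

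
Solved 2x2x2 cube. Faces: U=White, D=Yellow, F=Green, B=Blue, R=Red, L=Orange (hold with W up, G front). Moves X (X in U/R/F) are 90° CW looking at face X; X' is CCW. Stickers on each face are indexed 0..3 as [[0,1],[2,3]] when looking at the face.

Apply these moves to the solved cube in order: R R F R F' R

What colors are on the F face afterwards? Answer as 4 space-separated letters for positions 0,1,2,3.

Answer: R W G G

Derivation:
After move 1 (R): R=RRRR U=WGWG F=GYGY D=YBYB B=WBWB
After move 2 (R): R=RRRR U=WYWY F=GBGB D=YWYW B=GBGB
After move 3 (F): F=GGBB U=WYOO R=WRYR D=RRYW L=OYOW
After move 4 (R): R=YWRR U=WGOB F=GRBW D=RGYG B=OBYB
After move 5 (F'): F=RWGB U=WGYR R=GWRR D=YWYG L=OBOO
After move 6 (R): R=RGRW U=WWYB F=RWGG D=YYYO B=RBGB
Query: F face = RWGG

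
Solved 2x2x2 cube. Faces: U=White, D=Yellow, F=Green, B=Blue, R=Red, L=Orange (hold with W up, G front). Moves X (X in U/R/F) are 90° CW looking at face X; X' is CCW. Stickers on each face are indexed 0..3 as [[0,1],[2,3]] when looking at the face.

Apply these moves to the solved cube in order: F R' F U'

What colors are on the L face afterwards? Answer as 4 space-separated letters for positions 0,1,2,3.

Answer: Y B O G

Derivation:
After move 1 (F): F=GGGG U=WWOO R=WRWR D=RRYY L=OYOY
After move 2 (R'): R=RRWW U=WBOB F=GWGO D=RGYG B=YBRB
After move 3 (F): F=GGOW U=WBYY R=ORBW D=WRYG L=OROG
After move 4 (U'): U=BYWY F=OROW R=GGBW B=ORRB L=YBOG
Query: L face = YBOG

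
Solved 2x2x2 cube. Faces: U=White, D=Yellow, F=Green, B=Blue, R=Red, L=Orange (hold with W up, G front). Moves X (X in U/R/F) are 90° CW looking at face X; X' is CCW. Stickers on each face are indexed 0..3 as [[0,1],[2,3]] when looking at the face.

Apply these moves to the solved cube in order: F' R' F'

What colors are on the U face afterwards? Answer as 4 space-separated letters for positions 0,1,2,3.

After move 1 (F'): F=GGGG U=WWRR R=YRYR D=OOYY L=OWOW
After move 2 (R'): R=RRYY U=WBRB F=GWGR D=OGYG B=YBOB
After move 3 (F'): F=WRGG U=WBRY R=GROY D=WWYG L=OBOR
Query: U face = WBRY

Answer: W B R Y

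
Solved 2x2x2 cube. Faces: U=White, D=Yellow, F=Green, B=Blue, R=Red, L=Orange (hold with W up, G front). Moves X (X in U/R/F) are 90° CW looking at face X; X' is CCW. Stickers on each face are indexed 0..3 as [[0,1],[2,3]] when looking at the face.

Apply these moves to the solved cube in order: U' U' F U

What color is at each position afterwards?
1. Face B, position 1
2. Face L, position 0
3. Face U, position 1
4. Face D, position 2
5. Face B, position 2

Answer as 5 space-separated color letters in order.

After move 1 (U'): U=WWWW F=OOGG R=GGRR B=RRBB L=BBOO
After move 2 (U'): U=WWWW F=BBGG R=OORR B=GGBB L=RROO
After move 3 (F): F=GBGB U=WWOR R=WOWR D=ROYY L=RYOY
After move 4 (U): U=OWRW F=WOGB R=GGWR B=RYBB L=GBOY
Query 1: B[1] = Y
Query 2: L[0] = G
Query 3: U[1] = W
Query 4: D[2] = Y
Query 5: B[2] = B

Answer: Y G W Y B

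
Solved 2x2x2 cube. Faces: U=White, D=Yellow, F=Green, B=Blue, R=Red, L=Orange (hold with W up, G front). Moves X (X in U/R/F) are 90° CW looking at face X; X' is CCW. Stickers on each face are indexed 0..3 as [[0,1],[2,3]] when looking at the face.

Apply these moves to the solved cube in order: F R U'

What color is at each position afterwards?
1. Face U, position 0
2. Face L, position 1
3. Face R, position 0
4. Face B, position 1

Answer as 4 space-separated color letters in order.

After move 1 (F): F=GGGG U=WWOO R=WRWR D=RRYY L=OYOY
After move 2 (R): R=WWRR U=WGOG F=GRGY D=RBYB B=OBWB
After move 3 (U'): U=GGWO F=OYGY R=GRRR B=WWWB L=OBOY
Query 1: U[0] = G
Query 2: L[1] = B
Query 3: R[0] = G
Query 4: B[1] = W

Answer: G B G W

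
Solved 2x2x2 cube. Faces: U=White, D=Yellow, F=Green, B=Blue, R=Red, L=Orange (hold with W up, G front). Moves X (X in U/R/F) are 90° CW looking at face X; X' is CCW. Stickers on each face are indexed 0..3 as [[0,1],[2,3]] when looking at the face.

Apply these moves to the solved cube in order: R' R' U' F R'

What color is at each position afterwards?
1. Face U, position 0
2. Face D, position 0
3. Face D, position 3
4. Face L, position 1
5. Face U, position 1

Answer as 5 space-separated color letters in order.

After move 1 (R'): R=RRRR U=WBWB F=GWGW D=YGYG B=YBYB
After move 2 (R'): R=RRRR U=WYWY F=GBGB D=YWYW B=GBGB
After move 3 (U'): U=YYWW F=OOGB R=GBRR B=RRGB L=GBOO
After move 4 (F): F=GOBO U=YYOB R=WBWR D=RGYW L=GYOW
After move 5 (R'): R=BRWW U=YGOR F=GYBB D=ROYO B=WRGB
Query 1: U[0] = Y
Query 2: D[0] = R
Query 3: D[3] = O
Query 4: L[1] = Y
Query 5: U[1] = G

Answer: Y R O Y G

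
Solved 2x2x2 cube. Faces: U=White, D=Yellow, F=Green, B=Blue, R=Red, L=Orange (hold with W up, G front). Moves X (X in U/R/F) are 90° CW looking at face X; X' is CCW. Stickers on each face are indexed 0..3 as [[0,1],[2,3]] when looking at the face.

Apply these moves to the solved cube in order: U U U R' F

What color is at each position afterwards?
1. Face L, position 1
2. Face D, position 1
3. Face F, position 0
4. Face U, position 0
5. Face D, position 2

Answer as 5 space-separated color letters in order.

After move 1 (U): U=WWWW F=RRGG R=BBRR B=OOBB L=GGOO
After move 2 (U): U=WWWW F=BBGG R=OORR B=GGBB L=RROO
After move 3 (U): U=WWWW F=OOGG R=GGRR B=RRBB L=BBOO
After move 4 (R'): R=GRGR U=WBWR F=OWGW D=YOYG B=YRYB
After move 5 (F): F=GOWW U=WBOB R=WRRR D=GGYG L=BYOO
Query 1: L[1] = Y
Query 2: D[1] = G
Query 3: F[0] = G
Query 4: U[0] = W
Query 5: D[2] = Y

Answer: Y G G W Y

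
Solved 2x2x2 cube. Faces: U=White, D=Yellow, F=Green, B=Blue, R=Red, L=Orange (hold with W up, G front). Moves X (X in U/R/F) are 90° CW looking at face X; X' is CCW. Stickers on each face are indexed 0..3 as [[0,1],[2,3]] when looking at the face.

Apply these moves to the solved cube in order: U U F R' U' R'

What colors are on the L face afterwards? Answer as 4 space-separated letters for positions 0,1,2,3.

After move 1 (U): U=WWWW F=RRGG R=BBRR B=OOBB L=GGOO
After move 2 (U): U=WWWW F=BBGG R=OORR B=GGBB L=RROO
After move 3 (F): F=GBGB U=WWOR R=WOWR D=ROYY L=RYOY
After move 4 (R'): R=ORWW U=WBOG F=GWGR D=RBYB B=YGOB
After move 5 (U'): U=BGWO F=RYGR R=GWWW B=OROB L=YGOY
After move 6 (R'): R=WWGW U=BOWO F=RGGO D=RYYR B=BRBB
Query: L face = YGOY

Answer: Y G O Y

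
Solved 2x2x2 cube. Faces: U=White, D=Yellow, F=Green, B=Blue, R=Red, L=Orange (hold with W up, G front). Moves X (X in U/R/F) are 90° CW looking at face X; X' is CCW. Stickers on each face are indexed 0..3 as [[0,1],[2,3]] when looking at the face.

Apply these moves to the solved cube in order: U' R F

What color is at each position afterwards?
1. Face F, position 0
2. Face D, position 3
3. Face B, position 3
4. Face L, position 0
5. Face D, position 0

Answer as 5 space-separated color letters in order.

Answer: G R B B R

Derivation:
After move 1 (U'): U=WWWW F=OOGG R=GGRR B=RRBB L=BBOO
After move 2 (R): R=RGRG U=WOWG F=OYGY D=YBYR B=WRWB
After move 3 (F): F=GOYY U=WOOB R=WGGG D=RRYR L=BYOB
Query 1: F[0] = G
Query 2: D[3] = R
Query 3: B[3] = B
Query 4: L[0] = B
Query 5: D[0] = R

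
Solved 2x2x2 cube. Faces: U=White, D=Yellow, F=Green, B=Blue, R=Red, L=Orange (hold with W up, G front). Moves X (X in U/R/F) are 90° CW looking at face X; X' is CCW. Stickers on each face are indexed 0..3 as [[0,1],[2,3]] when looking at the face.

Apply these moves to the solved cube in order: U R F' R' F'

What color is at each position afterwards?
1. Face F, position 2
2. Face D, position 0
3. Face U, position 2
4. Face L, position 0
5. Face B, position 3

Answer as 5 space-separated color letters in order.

After move 1 (U): U=WWWW F=RRGG R=BBRR B=OOBB L=GGOO
After move 2 (R): R=RBRB U=WRWG F=RYGY D=YBYO B=WOWB
After move 3 (F'): F=YYRG U=WRRR R=BBYB D=GOYO L=GGOW
After move 4 (R'): R=BBBY U=WWRW F=YRRR D=GYYG B=OOOB
After move 5 (F'): F=RRYR U=WWBB R=YBGY D=GWYG L=GWOR
Query 1: F[2] = Y
Query 2: D[0] = G
Query 3: U[2] = B
Query 4: L[0] = G
Query 5: B[3] = B

Answer: Y G B G B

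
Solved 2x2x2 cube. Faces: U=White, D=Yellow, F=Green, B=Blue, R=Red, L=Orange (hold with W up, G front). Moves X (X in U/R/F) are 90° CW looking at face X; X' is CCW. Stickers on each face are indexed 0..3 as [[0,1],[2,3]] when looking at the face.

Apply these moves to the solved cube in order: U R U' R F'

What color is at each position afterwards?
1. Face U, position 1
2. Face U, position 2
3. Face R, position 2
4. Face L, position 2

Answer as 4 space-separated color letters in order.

After move 1 (U): U=WWWW F=RRGG R=BBRR B=OOBB L=GGOO
After move 2 (R): R=RBRB U=WRWG F=RYGY D=YBYO B=WOWB
After move 3 (U'): U=RGWW F=GGGY R=RYRB B=RBWB L=WOOO
After move 4 (R): R=RRBY U=RGWY F=GBGO D=YWYR B=WBGB
After move 5 (F'): F=BOGG U=RGRB R=WRYY D=OOYR L=WYOW
Query 1: U[1] = G
Query 2: U[2] = R
Query 3: R[2] = Y
Query 4: L[2] = O

Answer: G R Y O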